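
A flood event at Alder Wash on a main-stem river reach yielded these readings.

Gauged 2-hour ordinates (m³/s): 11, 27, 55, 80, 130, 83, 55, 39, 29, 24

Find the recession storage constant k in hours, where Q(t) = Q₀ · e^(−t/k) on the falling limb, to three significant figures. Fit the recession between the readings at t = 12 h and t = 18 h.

On the falling limb, Q drops from 55 to 24 m³/s between t = 12 h and t = 18 h (Δt = 6 h).
k = −Δt / ln(Q₂/Q₁) = −6 / ln(24/55) = 7.24 h.

k ≈ 7.24 h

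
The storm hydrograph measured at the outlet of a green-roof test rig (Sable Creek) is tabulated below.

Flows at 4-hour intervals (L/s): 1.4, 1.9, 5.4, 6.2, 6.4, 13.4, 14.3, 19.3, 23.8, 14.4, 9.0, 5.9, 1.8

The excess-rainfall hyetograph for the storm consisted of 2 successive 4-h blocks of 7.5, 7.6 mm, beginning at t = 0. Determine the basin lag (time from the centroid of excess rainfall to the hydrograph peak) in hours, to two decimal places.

Centroid of excess rainfall: t_c = Σ P_i·t̄_i / ΣP_i = 4.0132 h (block centres at 2, 6 h).
Hydrograph peak occurs at t = 32 h, so basin lag t_L = 32 − 4.0132 = 27.99 h.

t_L ≈ 27.99 h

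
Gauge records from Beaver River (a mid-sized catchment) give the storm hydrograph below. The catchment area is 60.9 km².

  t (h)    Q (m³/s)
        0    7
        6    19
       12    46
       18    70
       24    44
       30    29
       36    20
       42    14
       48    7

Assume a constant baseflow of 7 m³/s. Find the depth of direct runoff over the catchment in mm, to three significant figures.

Direct runoff: 0.0, 12.0, 39.0, 63.0, 37.0, 22.0, 13.0, 7.0, 0.0 m³/s; ΣQ_DR = 193.0 m³/s.
V = ΣQ_DR · Δt = 193.0 × 21600 s = 4.169 × 10^6 m³.
Over A = 60.9 km², depth = V / A = 68.5 mm.

d ≈ 68.5 mm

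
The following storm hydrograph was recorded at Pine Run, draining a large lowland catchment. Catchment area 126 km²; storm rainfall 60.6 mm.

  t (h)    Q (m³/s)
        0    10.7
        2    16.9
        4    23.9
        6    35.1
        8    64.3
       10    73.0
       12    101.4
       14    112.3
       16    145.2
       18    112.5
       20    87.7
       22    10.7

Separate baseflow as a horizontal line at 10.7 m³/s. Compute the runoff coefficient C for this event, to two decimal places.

C ≈ 0.63

ΣQ_DR = 665.3 m³/s; V = ΣQ_DR·Δt = 4.790 × 10^6 m³.
Runoff depth d = V / A = 38.02 mm.
C = d / P = 38.02 / 60.6 = 0.63.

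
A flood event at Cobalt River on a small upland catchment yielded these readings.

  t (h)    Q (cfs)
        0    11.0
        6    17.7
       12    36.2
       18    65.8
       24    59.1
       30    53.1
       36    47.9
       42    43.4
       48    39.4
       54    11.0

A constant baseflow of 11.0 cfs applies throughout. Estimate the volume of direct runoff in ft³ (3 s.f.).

Direct-runoff ordinates (Q − Q_b): 0.0, 6.7, 25.2, 54.8, 48.1, 42.1, 36.9, 32.4, 28.4, 0.0 cfs.
ΣQ_DR = 274.6 cfs.
With Δt = 6 h = 21600 s, V = ΣQ_DR · Δt = 274.6 × 21600 = 5.93 × 10^6 ft³.

V ≈ 5.93 × 10^6 ft³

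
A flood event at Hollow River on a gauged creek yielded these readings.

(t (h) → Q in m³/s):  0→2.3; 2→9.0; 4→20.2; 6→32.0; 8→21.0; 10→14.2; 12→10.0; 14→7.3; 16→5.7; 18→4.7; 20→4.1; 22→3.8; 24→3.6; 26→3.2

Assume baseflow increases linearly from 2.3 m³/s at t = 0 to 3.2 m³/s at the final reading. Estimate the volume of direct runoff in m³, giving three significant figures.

V ≈ 7.39 × 10^5 m³

Direct-runoff ordinates (Q − Q_b): 0.00, 6.63, 17.76, 29.49, 18.42, 11.55, 7.28, 4.52, 2.85, 1.78, 1.11, 0.74, 0.47, 0.00 m³/s.
ΣQ_DR = 102.6 m³/s.
With Δt = 2 h = 7200 s, V = ΣQ_DR · Δt = 102.6 × 7200 = 7.39 × 10^5 m³.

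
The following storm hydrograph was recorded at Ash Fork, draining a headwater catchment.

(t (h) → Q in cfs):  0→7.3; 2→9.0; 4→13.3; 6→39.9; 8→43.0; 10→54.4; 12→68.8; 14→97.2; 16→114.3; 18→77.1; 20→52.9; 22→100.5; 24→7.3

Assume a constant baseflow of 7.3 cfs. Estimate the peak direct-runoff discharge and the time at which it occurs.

Q_p = 107.0 cfs at t = 16 h

Subtracting baseflow gives direct-runoff ordinates: 0.0, 1.7, 6.0, 32.6, 35.7, 47.1, 61.5, 89.9, 107.0, 69.8, 45.6, 93.2, 0.0 cfs.
The maximum is 107.0 cfs, occurring at the reading for t = 16 h.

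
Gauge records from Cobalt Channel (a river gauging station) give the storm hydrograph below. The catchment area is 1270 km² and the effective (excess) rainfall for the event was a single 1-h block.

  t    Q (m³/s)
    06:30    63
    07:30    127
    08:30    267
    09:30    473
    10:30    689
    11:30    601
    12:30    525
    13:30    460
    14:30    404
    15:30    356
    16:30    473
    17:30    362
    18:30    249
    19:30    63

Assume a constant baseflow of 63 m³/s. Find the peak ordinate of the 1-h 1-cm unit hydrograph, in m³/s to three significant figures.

U_p ≈ 522 m³/s

Direct runoff: 0.0, 64.0, 204.0, 410.0, 626.0, 538.0, 462.0, 397.0, 341.0, 293.0, 410.0, 299.0, 186.0, 0.0 m³/s; ΣQ_DR = 4230 m³/s, peak = 626.0 m³/s.
Runoff depth d = ΣQ_DR·Δt / A = 4230 × 3600 / (1270 km²) = 11.99 mm.
The 1-cm UH is the DRH scaled by (10 mm)/d, so U_p = 626.0 × 10/11.99 = 522 m³/s.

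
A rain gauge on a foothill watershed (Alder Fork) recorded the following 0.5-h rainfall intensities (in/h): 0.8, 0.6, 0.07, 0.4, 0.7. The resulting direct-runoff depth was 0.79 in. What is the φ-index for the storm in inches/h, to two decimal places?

Only the 4 blocks with intensity above φ contribute runoff: 0.8, 0.6, 0.4, 0.7 in/h.
Σ(I−φ)·Δt = d  ⇒  (0.8+0.6+0.4+0.7 − 4φ)·0.5 = 0.79
φ = (2.500 − 0.79/0.5) / 4 = 0.23 in/h.

φ ≈ 0.23 in/h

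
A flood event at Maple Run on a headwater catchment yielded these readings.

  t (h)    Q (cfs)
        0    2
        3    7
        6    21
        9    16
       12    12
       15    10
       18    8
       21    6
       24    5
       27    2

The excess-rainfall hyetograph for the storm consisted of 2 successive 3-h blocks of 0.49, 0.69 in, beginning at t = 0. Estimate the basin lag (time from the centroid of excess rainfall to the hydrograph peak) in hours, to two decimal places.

Centroid of excess rainfall: t_c = Σ P_i·t̄_i / ΣP_i = 3.2542 h (block centres at 1.5, 4.5 h).
Hydrograph peak occurs at t = 6 h, so basin lag t_L = 6 − 3.2542 = 2.75 h.

t_L ≈ 2.75 h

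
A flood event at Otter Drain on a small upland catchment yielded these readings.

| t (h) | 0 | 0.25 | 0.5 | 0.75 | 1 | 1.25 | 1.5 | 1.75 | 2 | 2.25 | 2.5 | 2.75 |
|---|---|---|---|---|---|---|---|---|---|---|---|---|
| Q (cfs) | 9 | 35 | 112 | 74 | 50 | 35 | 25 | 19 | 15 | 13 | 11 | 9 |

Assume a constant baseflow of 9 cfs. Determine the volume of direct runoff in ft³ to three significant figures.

Direct-runoff ordinates (Q − Q_b): 0.0, 26.0, 103.0, 65.0, 41.0, 26.0, 16.0, 10.0, 6.0, 4.0, 2.0, 0.0 cfs.
ΣQ_DR = 299.0 cfs.
With Δt = 0.25 h = 900 s, V = ΣQ_DR · Δt = 299.0 × 900 = 2.69 × 10^5 ft³.

V ≈ 2.69 × 10^5 ft³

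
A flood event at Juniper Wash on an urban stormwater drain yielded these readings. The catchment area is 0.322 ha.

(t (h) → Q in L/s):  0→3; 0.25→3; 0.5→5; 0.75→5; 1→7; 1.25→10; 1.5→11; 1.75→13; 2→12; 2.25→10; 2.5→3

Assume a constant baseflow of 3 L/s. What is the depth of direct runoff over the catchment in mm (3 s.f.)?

Direct runoff: 0.0, 0.0, 2.0, 2.0, 4.0, 7.0, 8.0, 10.0, 9.0, 7.0, 0.0 L/s; ΣQ_DR = 49.00 L/s.
V = ΣQ_DR · Δt = 49.00 × 900 s = 44100 L.
Over A = 0.322 ha, depth = V / A = 13.7 mm.

d ≈ 13.7 mm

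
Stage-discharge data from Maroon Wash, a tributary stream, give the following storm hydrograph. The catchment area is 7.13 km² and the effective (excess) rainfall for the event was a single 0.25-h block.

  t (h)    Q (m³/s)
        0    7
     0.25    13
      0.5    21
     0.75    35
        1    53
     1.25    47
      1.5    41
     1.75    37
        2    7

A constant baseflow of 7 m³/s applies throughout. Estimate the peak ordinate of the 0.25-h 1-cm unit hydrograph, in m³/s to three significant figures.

Direct runoff: 0.0, 6.0, 14.0, 28.0, 46.0, 40.0, 34.0, 30.0, 0.0 m³/s; ΣQ_DR = 198.0 m³/s, peak = 46.0 m³/s.
Runoff depth d = ΣQ_DR·Δt / A = 198.0 × 900 / (7.13 km²) = 24.99 mm.
The 1-cm UH is the DRH scaled by (10 mm)/d, so U_p = 46.0 × 10/24.99 = 18.4 m³/s.

U_p ≈ 18.4 m³/s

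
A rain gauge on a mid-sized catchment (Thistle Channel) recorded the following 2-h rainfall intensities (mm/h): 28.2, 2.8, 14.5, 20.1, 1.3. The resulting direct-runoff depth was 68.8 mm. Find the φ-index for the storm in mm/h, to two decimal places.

φ ≈ 9.47 mm/h

Only the 3 blocks with intensity above φ contribute runoff: 28.2, 14.5, 20.1 mm/h.
Σ(I−φ)·Δt = d  ⇒  (28.2+14.5+20.1 − 3φ)·2 = 68.8
φ = (62.80 − 68.8/2) / 3 = 9.47 mm/h.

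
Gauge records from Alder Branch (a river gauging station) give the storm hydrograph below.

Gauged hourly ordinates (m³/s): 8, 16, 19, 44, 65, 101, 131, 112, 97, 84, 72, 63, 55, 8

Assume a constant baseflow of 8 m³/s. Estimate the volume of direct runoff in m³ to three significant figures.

Direct-runoff ordinates (Q − Q_b): 0.0, 8.0, 11.0, 36.0, 57.0, 93.0, 123.0, 104.0, 89.0, 76.0, 64.0, 55.0, 47.0, 0.0 m³/s.
ΣQ_DR = 763.0 m³/s.
With Δt = 1 h = 3600 s, V = ΣQ_DR · Δt = 763.0 × 3600 = 2.75 × 10^6 m³.

V ≈ 2.75 × 10^6 m³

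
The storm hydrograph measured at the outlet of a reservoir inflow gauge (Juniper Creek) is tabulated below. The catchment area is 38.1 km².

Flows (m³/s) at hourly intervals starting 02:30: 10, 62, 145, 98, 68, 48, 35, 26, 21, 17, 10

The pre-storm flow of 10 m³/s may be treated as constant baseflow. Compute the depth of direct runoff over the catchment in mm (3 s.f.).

d ≈ 40.6 mm

Direct runoff: 0.0, 52.0, 135.0, 88.0, 58.0, 38.0, 25.0, 16.0, 11.0, 7.0, 0.0 m³/s; ΣQ_DR = 430.0 m³/s.
V = ΣQ_DR · Δt = 430.0 × 3600 s = 1.548 × 10^6 m³.
Over A = 38.1 km², depth = V / A = 40.6 mm.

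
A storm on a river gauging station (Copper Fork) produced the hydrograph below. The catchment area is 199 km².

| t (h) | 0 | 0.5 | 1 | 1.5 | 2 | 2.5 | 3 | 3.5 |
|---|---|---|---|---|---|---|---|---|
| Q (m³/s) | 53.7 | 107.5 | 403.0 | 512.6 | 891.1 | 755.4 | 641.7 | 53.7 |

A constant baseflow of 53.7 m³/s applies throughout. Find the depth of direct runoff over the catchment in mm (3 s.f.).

Direct runoff: 0.0, 53.8, 349.3, 458.9, 837.4, 701.7, 588.0, 0.0 m³/s; ΣQ_DR = 2989 m³/s.
V = ΣQ_DR · Δt = 2989 × 1800 s = 5.380 × 10^6 m³.
Over A = 199 km², depth = V / A = 27.0 mm.

d ≈ 27.0 mm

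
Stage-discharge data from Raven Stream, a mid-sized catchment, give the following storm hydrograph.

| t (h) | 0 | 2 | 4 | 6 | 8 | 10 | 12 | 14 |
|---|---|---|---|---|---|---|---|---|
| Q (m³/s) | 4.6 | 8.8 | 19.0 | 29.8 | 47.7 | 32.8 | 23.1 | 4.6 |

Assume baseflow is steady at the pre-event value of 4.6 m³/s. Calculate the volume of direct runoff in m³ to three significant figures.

V ≈ 9.62 × 10^5 m³

Direct-runoff ordinates (Q − Q_b): 0.0, 4.2, 14.4, 25.2, 43.1, 28.2, 18.5, 0.0 m³/s.
ΣQ_DR = 133.6 m³/s.
With Δt = 2 h = 7200 s, V = ΣQ_DR · Δt = 133.6 × 7200 = 9.62 × 10^5 m³.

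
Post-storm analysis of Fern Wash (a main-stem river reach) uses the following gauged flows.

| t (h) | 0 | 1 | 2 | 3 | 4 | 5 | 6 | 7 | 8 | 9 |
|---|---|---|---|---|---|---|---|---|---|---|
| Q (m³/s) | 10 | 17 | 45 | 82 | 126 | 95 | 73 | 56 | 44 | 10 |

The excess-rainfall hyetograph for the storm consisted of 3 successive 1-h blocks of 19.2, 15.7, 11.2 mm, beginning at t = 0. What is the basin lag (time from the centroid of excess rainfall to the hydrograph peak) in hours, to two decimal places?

t_L ≈ 2.67 h

Centroid of excess rainfall: t_c = Σ P_i·t̄_i / ΣP_i = 1.3265 h (block centres at 0.5, 1.5, 2.5 h).
Hydrograph peak occurs at t = 4 h, so basin lag t_L = 4 − 1.3265 = 2.67 h.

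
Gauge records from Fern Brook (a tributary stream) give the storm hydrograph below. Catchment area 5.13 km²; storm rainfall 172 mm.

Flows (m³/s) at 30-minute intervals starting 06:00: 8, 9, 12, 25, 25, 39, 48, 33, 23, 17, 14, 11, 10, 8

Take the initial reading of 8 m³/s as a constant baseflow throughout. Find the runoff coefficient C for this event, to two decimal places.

C ≈ 0.35

ΣQ_DR = 170.0 m³/s; V = ΣQ_DR·Δt = 3.060 × 10^5 m³.
Runoff depth d = V / A = 59.65 mm.
C = d / P = 59.65 / 172 = 0.35.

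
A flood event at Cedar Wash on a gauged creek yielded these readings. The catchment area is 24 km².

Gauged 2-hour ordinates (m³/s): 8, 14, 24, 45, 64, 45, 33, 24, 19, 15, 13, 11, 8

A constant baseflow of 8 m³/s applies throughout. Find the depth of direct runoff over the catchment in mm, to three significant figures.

d ≈ 65.7 mm

Direct runoff: 0.0, 6.0, 16.0, 37.0, 56.0, 37.0, 25.0, 16.0, 11.0, 7.0, 5.0, 3.0, 0.0 m³/s; ΣQ_DR = 219.0 m³/s.
V = ΣQ_DR · Δt = 219.0 × 7200 s = 1.577 × 10^6 m³.
Over A = 24 km², depth = V / A = 65.7 mm.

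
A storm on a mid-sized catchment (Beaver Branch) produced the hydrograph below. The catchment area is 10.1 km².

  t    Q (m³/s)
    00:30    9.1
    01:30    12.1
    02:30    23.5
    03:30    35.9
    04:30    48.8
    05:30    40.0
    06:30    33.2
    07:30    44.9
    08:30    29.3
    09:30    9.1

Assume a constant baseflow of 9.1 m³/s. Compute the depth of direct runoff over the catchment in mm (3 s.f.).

d ≈ 69.5 mm

Direct runoff: 0.0, 3.0, 14.4, 26.8, 39.7, 30.9, 24.1, 35.8, 20.2, 0.0 m³/s; ΣQ_DR = 194.9 m³/s.
V = ΣQ_DR · Δt = 194.9 × 3600 s = 7.016 × 10^5 m³.
Over A = 10.1 km², depth = V / A = 69.5 mm.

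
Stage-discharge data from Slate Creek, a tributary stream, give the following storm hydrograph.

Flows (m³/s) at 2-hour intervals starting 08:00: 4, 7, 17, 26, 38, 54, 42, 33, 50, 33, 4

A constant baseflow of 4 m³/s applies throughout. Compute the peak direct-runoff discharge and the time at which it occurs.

Subtracting baseflow gives direct-runoff ordinates: 0.0, 3.0, 13.0, 22.0, 34.0, 50.0, 38.0, 29.0, 46.0, 29.0, 0.0 m³/s.
The maximum is 50.0 m³/s, occurring at the reading for t = 18:00.

Q_p = 50.0 m³/s at t = 18:00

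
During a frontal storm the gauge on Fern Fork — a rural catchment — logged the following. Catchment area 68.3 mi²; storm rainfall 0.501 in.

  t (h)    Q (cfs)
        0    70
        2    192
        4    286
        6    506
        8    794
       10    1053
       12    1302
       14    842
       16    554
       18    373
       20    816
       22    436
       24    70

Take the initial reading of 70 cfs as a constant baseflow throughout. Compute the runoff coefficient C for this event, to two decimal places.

ΣQ_DR = 6384 cfs; V = ΣQ_DR·Δt = 4.596 × 10^7 ft³.
Runoff depth d = V / A = 0.2897 in.
C = d / P = 0.2897 / 0.501 = 0.58.

C ≈ 0.58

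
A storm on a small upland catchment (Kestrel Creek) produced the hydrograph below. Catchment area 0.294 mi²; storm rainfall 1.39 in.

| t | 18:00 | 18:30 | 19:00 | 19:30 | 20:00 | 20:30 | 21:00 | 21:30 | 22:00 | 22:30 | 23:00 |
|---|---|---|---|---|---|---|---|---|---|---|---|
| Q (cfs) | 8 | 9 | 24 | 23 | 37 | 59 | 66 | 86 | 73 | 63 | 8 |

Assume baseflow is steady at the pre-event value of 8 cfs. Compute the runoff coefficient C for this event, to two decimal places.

C ≈ 0.70

ΣQ_DR = 368.0 cfs; V = ΣQ_DR·Δt = 6.624 × 10^5 ft³.
Runoff depth d = V / A = 0.9698 in.
C = d / P = 0.9698 / 1.39 = 0.70.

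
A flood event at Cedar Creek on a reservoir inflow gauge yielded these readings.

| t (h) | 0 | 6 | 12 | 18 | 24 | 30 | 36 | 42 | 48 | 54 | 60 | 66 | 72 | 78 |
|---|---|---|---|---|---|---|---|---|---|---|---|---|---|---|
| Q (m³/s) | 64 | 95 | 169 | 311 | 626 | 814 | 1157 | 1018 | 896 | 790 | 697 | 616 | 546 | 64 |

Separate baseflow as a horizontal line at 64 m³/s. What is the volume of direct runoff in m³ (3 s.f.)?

Direct-runoff ordinates (Q − Q_b): 0.0, 31.0, 105.0, 247.0, 562.0, 750.0, 1093.0, 954.0, 832.0, 726.0, 633.0, 552.0, 482.0, 0.0 m³/s.
ΣQ_DR = 6967 m³/s.
With Δt = 6 h = 21600 s, V = ΣQ_DR · Δt = 6967 × 21600 = 1.50 × 10^8 m³.

V ≈ 1.50 × 10^8 m³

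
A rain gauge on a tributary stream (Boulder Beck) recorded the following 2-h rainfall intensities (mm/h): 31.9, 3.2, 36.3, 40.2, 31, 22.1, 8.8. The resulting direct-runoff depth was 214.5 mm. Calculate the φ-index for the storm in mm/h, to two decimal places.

Only the 5 blocks with intensity above φ contribute runoff: 31.9, 36.3, 40.2, 31, 22.1 mm/h.
Σ(I−φ)·Δt = d  ⇒  (31.9+36.3+40.2+31+22.1 − 5φ)·2 = 214.5
φ = (161.5 − 214.5/2) / 5 = 10.85 mm/h.

φ ≈ 10.85 mm/h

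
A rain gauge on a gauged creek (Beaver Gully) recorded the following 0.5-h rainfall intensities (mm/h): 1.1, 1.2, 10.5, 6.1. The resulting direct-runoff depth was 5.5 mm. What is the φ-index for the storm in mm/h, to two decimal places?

Only the 2 blocks with intensity above φ contribute runoff: 10.5, 6.1 mm/h.
Σ(I−φ)·Δt = d  ⇒  (10.5+6.1 − 2φ)·0.5 = 5.5
φ = (16.60 − 5.5/0.5) / 2 = 2.80 mm/h.

φ ≈ 2.80 mm/h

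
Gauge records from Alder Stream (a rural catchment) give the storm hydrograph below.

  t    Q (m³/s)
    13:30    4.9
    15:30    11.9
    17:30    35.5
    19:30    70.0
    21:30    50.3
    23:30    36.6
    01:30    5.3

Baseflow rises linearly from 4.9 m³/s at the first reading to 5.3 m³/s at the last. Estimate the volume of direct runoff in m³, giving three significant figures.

Direct-runoff ordinates (Q − Q_b): 0.00, 6.93, 30.47, 64.90, 45.13, 31.37, 0.00 m³/s.
ΣQ_DR = 178.8 m³/s.
With Δt = 2 h = 7200 s, V = ΣQ_DR · Δt = 178.8 × 7200 = 1.29 × 10^6 m³.

V ≈ 1.29 × 10^6 m³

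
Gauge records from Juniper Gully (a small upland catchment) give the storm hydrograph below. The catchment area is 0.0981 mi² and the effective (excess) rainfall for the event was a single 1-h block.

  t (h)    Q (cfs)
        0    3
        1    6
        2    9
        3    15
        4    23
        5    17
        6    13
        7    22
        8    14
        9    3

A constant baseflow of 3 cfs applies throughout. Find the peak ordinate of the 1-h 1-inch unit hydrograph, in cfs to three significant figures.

U_p ≈ 13.3 cfs

Direct runoff: 0.0, 3.0, 6.0, 12.0, 20.0, 14.0, 10.0, 19.0, 11.0, 0.0 cfs; ΣQ_DR = 95.00 cfs, peak = 20.0 cfs.
Runoff depth d = ΣQ_DR·Δt / A = 95.00 × 3600 / (0.0981 mi²) = 1.501 in.
The 1-inch UH is the DRH scaled by (1 in)/d, so U_p = 20.0 × 1/1.501 = 13.3 cfs.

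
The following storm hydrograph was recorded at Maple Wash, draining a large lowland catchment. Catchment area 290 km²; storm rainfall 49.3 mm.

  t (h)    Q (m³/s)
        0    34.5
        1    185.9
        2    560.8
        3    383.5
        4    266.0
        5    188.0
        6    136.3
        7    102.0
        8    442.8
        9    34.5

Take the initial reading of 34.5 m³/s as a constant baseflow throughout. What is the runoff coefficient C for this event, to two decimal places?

C ≈ 0.50

ΣQ_DR = 1989 m³/s; V = ΣQ_DR·Δt = 7.161 × 10^6 m³.
Runoff depth d = V / A = 24.69 mm.
C = d / P = 24.69 / 49.3 = 0.50.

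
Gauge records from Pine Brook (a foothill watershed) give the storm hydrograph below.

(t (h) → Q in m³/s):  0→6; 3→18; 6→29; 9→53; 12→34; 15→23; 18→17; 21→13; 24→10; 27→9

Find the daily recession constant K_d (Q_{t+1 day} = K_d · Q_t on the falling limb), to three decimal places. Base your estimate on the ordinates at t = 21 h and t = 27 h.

Between t = 21 h and t = 27 h the flow falls from 13 to 9 m³/s over 2×3 h = 6 h.
Per-interval ratio K = (9/13)^(1/2) = 0.8321; K_d = K^(24/3) = 0.230.

K_d ≈ 0.230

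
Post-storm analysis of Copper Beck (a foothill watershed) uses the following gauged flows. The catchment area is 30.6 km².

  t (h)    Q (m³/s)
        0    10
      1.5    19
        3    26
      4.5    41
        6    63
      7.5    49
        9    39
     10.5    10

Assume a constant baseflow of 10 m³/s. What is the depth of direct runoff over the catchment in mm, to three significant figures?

Direct runoff: 0.0, 9.0, 16.0, 31.0, 53.0, 39.0, 29.0, 0.0 m³/s; ΣQ_DR = 177.0 m³/s.
V = ΣQ_DR · Δt = 177.0 × 5400 s = 9.558 × 10^5 m³.
Over A = 30.6 km², depth = V / A = 31.2 mm.

d ≈ 31.2 mm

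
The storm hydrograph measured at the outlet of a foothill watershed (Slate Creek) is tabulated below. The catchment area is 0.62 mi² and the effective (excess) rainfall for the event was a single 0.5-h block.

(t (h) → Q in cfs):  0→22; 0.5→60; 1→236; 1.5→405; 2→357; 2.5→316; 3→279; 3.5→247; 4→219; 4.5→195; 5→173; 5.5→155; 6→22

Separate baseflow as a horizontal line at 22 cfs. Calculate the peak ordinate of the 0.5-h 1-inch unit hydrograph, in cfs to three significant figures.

U_p ≈ 128 cfs

Direct runoff: 0.0, 38.0, 214.0, 383.0, 335.0, 294.0, 257.0, 225.0, 197.0, 173.0, 151.0, 133.0, 0.0 cfs; ΣQ_DR = 2400 cfs, peak = 383.0 cfs.
Runoff depth d = ΣQ_DR·Δt / A = 2400 × 1800 / (0.62 mi²) = 2.999 in.
The 1-inch UH is the DRH scaled by (1 in)/d, so U_p = 383.0 × 1/2.999 = 128 cfs.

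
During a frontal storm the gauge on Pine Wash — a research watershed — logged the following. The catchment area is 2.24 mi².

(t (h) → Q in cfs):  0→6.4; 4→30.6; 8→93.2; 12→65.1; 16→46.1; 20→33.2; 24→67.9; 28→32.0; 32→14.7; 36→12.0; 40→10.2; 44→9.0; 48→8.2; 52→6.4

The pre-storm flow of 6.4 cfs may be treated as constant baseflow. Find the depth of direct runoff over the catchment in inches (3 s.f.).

d ≈ 0.956 in

Direct runoff: 0.0, 24.2, 86.8, 58.7, 39.7, 26.8, 61.5, 25.6, 8.3, 5.6, 3.8, 2.6, 1.8, 0.0 cfs; ΣQ_DR = 345.4 cfs.
V = ΣQ_DR · Δt = 345.4 × 14400 s = 4.974 × 10^6 ft³.
Over A = 2.24 mi², depth = V / A = 0.956 in.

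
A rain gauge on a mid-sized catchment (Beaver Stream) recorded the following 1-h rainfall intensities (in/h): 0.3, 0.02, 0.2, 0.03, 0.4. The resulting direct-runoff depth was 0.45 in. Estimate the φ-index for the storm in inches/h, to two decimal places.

φ ≈ 0.15 in/h

Only the 3 blocks with intensity above φ contribute runoff: 0.3, 0.2, 0.4 in/h.
Σ(I−φ)·Δt = d  ⇒  (0.3+0.2+0.4 − 3φ)·1 = 0.45
φ = (0.9000 − 0.45/1) / 3 = 0.15 in/h.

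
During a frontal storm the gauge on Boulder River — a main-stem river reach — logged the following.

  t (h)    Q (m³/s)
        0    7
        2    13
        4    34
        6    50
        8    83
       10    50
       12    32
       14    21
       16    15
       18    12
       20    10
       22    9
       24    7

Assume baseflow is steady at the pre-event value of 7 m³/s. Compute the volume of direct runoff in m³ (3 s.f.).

Direct-runoff ordinates (Q − Q_b): 0.0, 6.0, 27.0, 43.0, 76.0, 43.0, 25.0, 14.0, 8.0, 5.0, 3.0, 2.0, 0.0 m³/s.
ΣQ_DR = 252.0 m³/s.
With Δt = 2 h = 7200 s, V = ΣQ_DR · Δt = 252.0 × 7200 = 1.81 × 10^6 m³.

V ≈ 1.81 × 10^6 m³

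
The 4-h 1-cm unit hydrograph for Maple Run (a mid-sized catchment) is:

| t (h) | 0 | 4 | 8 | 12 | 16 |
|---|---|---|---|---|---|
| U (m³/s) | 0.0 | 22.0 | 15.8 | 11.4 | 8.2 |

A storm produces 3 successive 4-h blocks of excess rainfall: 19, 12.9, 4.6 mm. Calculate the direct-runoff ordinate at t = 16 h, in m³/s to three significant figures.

Q ≈ 37.6 m³/s

By discrete convolution, Q_j = Σ (P_i / 10 mm) · U_{j−i}.
At t = 16 h (j=4): Q = (19/10)·8.2 + (12.9/10)·11.4 + (4.6/10)·15.8 = 37.6 m³/s.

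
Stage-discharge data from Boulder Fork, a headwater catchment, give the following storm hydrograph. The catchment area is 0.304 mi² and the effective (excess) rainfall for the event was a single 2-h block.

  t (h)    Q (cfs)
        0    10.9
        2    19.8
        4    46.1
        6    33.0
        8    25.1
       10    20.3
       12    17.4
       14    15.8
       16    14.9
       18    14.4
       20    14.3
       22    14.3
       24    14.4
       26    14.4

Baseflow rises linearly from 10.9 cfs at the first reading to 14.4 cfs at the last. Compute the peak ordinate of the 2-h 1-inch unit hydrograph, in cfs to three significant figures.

U_p ≈ 34.7 cfs

Direct runoff: 0.00, 8.63, 34.66, 21.29, 13.12, 8.05, 4.88, 3.02, 1.85, 1.08, 0.71, 0.44, 0.27, 0.00 cfs; ΣQ_DR = 98.00 cfs, peak = 34.66 cfs.
Runoff depth d = ΣQ_DR·Δt / A = 98.00 × 7200 / (0.304 mi²) = 0.9991 in.
The 1-inch UH is the DRH scaled by (1 in)/d, so U_p = 34.66 × 1/0.9991 = 34.7 cfs.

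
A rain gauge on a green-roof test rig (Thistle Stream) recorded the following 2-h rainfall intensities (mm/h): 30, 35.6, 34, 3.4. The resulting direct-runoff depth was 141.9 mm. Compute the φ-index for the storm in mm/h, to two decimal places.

φ ≈ 9.55 mm/h

Only the 3 blocks with intensity above φ contribute runoff: 30, 35.6, 34 mm/h.
Σ(I−φ)·Δt = d  ⇒  (30+35.6+34 − 3φ)·2 = 141.9
φ = (99.60 − 141.9/2) / 3 = 9.55 mm/h.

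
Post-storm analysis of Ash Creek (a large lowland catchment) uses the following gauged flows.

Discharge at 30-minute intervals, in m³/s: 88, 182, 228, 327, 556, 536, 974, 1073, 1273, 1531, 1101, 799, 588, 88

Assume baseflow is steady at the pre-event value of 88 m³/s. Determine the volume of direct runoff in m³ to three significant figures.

V ≈ 1.46 × 10^7 m³

Direct-runoff ordinates (Q − Q_b): 0.0, 94.0, 140.0, 239.0, 468.0, 448.0, 886.0, 985.0, 1185.0, 1443.0, 1013.0, 711.0, 500.0, 0.0 m³/s.
ΣQ_DR = 8112 m³/s.
With Δt = 0.5 h = 1800 s, V = ΣQ_DR · Δt = 8112 × 1800 = 1.46 × 10^7 m³.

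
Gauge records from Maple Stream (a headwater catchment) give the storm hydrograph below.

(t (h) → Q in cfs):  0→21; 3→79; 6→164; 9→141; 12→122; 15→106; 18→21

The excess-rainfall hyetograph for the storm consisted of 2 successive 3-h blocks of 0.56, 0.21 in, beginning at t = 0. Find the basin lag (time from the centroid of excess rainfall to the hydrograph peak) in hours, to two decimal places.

Centroid of excess rainfall: t_c = Σ P_i·t̄_i / ΣP_i = 2.3182 h (block centres at 1.5, 4.5 h).
Hydrograph peak occurs at t = 6 h, so basin lag t_L = 6 − 2.3182 = 3.68 h.

t_L ≈ 3.68 h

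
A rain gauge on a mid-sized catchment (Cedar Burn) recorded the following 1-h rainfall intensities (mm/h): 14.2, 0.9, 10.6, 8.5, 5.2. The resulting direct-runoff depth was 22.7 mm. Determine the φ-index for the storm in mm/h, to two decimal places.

Only the 4 blocks with intensity above φ contribute runoff: 14.2, 10.6, 8.5, 5.2 mm/h.
Σ(I−φ)·Δt = d  ⇒  (14.2+10.6+8.5+5.2 − 4φ)·1 = 22.7
φ = (38.50 − 22.7/1) / 4 = 3.95 mm/h.

φ ≈ 3.95 mm/h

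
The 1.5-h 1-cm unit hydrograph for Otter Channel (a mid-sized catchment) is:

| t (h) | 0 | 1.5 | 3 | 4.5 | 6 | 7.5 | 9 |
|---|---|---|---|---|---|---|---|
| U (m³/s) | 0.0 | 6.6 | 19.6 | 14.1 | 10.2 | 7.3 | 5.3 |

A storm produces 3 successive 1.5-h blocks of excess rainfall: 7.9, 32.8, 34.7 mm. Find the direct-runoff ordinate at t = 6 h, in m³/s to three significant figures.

By discrete convolution, Q_j = Σ (P_i / 10 mm) · U_{j−i}.
At t = 6 h (j=4): Q = (7.9/10)·10.2 + (32.8/10)·14.1 + (34.7/10)·19.6 = 122 m³/s.

Q ≈ 122 m³/s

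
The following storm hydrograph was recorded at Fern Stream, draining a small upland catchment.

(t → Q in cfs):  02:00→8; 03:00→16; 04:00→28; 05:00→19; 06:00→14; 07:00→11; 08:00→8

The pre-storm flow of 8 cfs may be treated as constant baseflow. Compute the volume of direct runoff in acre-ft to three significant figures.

V ≈ 3.97 acre-ft

Direct-runoff ordinates (Q − Q_b): 0.0, 8.0, 20.0, 11.0, 6.0, 3.0, 0.0 cfs.
ΣQ_DR = 48.00 cfs.
With Δt = 1 h = 3600 s, V = ΣQ_DR · Δt = 48.00 × 3600 = 1.73 × 10^5 ft³ = 3.97 acre-ft.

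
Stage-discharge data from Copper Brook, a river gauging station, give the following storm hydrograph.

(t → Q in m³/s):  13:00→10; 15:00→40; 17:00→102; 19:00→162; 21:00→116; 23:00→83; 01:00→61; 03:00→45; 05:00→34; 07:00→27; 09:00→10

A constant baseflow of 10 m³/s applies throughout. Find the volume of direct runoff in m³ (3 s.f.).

Direct-runoff ordinates (Q − Q_b): 0.0, 30.0, 92.0, 152.0, 106.0, 73.0, 51.0, 35.0, 24.0, 17.0, 0.0 m³/s.
ΣQ_DR = 580.0 m³/s.
With Δt = 2 h = 7200 s, V = ΣQ_DR · Δt = 580.0 × 7200 = 4.18 × 10^6 m³.

V ≈ 4.18 × 10^6 m³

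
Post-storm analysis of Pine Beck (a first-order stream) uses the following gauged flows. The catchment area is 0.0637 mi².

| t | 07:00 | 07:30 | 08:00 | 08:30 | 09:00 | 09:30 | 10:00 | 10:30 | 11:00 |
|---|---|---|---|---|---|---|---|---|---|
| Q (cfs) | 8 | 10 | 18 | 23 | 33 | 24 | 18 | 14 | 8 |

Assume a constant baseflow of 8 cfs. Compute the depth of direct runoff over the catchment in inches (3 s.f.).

Direct runoff: 0.0, 2.0, 10.0, 15.0, 25.0, 16.0, 10.0, 6.0, 0.0 cfs; ΣQ_DR = 84.00 cfs.
V = ΣQ_DR · Δt = 84.00 × 1800 s = 1.512 × 10^5 ft³.
Over A = 0.0637 mi², depth = V / A = 1.02 in.

d ≈ 1.02 in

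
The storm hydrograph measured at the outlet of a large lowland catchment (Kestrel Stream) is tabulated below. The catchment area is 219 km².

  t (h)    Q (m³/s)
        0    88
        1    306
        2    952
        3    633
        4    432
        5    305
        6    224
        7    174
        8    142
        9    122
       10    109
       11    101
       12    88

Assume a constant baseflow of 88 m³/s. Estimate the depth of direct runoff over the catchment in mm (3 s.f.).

Direct runoff: 0.0, 218.0, 864.0, 545.0, 344.0, 217.0, 136.0, 86.0, 54.0, 34.0, 21.0, 13.0, 0.0 m³/s; ΣQ_DR = 2532 m³/s.
V = ΣQ_DR · Δt = 2532 × 3600 s = 9.115 × 10^6 m³.
Over A = 219 km², depth = V / A = 41.6 mm.

d ≈ 41.6 mm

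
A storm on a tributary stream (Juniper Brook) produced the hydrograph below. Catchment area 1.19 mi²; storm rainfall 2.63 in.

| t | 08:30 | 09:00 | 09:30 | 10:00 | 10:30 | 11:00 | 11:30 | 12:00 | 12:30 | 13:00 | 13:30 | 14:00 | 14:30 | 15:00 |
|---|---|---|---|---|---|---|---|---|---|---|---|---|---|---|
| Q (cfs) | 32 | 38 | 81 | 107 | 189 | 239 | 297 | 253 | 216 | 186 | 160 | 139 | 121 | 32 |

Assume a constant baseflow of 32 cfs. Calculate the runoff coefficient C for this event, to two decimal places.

ΣQ_DR = 1642 cfs; V = ΣQ_DR·Δt = 2.956 × 10^6 ft³.
Runoff depth d = V / A = 1.069 in.
C = d / P = 1.069 / 2.63 = 0.41.

C ≈ 0.41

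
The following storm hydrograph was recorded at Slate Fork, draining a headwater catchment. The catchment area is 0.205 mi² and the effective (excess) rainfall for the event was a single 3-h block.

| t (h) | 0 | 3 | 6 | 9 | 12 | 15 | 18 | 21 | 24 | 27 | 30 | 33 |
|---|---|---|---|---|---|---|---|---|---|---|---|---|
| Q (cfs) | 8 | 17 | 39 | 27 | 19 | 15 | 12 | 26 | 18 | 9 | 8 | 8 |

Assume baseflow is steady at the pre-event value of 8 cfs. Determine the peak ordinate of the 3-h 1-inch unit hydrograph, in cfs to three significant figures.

Direct runoff: 0.0, 9.0, 31.0, 19.0, 11.0, 7.0, 4.0, 18.0, 10.0, 1.0, 0.0, 0.0 cfs; ΣQ_DR = 110.0 cfs, peak = 31.0 cfs.
Runoff depth d = ΣQ_DR·Δt / A = 110.0 × 10800 / (0.205 mi²) = 2.494 in.
The 1-inch UH is the DRH scaled by (1 in)/d, so U_p = 31.0 × 1/2.494 = 12.4 cfs.

U_p ≈ 12.4 cfs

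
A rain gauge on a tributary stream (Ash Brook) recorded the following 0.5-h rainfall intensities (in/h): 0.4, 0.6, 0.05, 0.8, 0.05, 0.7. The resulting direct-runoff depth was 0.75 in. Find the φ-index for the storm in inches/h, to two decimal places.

φ ≈ 0.25 in/h

Only the 4 blocks with intensity above φ contribute runoff: 0.4, 0.6, 0.8, 0.7 in/h.
Σ(I−φ)·Δt = d  ⇒  (0.4+0.6+0.8+0.7 − 4φ)·0.5 = 0.75
φ = (2.500 − 0.75/0.5) / 4 = 0.25 in/h.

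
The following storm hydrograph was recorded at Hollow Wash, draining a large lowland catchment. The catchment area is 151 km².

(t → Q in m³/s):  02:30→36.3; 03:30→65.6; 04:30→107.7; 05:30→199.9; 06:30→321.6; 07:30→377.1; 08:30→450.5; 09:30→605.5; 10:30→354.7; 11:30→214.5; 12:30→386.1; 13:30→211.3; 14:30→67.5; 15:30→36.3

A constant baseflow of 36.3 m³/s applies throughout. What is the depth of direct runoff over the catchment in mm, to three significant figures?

Direct runoff: 0.0, 29.3, 71.4, 163.6, 285.3, 340.8, 414.2, 569.2, 318.4, 178.2, 349.8, 175.0, 31.2, 0.0 m³/s; ΣQ_DR = 2926 m³/s.
V = ΣQ_DR · Δt = 2926 × 3600 s = 1.054 × 10^7 m³.
Over A = 151 km², depth = V / A = 69.8 mm.

d ≈ 69.8 mm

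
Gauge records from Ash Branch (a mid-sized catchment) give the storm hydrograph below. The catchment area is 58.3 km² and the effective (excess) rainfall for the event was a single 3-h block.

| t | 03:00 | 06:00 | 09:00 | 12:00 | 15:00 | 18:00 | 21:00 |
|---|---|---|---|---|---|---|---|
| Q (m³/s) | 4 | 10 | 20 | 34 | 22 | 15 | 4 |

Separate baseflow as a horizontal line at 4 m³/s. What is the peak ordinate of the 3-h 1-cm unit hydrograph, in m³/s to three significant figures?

Direct runoff: 0.0, 6.0, 16.0, 30.0, 18.0, 11.0, 0.0 m³/s; ΣQ_DR = 81.00 m³/s, peak = 30.0 m³/s.
Runoff depth d = ΣQ_DR·Δt / A = 81.00 × 10800 / (58.3 km²) = 15.01 mm.
The 1-cm UH is the DRH scaled by (10 mm)/d, so U_p = 30.0 × 10/15.01 = 20.0 m³/s.

U_p ≈ 20.0 m³/s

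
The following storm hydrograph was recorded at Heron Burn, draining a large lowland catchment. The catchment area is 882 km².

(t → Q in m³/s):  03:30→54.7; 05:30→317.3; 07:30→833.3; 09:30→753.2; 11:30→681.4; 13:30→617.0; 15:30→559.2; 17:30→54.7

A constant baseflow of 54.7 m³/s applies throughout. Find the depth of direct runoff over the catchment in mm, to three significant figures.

d ≈ 28.0 mm

Direct runoff: 0.0, 262.6, 778.6, 698.5, 626.7, 562.3, 504.5, 0.0 m³/s; ΣQ_DR = 3433 m³/s.
V = ΣQ_DR · Δt = 3433 × 7200 s = 2.472 × 10^7 m³.
Over A = 882 km², depth = V / A = 28.0 mm.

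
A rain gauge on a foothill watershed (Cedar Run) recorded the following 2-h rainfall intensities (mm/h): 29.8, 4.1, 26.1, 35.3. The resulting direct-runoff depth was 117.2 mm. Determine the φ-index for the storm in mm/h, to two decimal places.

Only the 3 blocks with intensity above φ contribute runoff: 29.8, 26.1, 35.3 mm/h.
Σ(I−φ)·Δt = d  ⇒  (29.8+26.1+35.3 − 3φ)·2 = 117.2
φ = (91.20 − 117.2/2) / 3 = 10.87 mm/h.

φ ≈ 10.87 mm/h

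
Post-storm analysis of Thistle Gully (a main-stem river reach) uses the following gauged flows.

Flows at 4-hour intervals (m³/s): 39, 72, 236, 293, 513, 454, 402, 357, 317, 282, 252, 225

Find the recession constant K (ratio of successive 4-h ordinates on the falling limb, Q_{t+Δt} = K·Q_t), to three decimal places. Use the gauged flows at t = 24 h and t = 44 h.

K ≈ 0.890

Using the recession-limb readings at t = 24 h and t = 44 h: Q falls from 402 to 225 m³/s over 5 intervals.
K = (Q₂/Q₁)^(1/5) = (225/402)^(1/5) = 0.890.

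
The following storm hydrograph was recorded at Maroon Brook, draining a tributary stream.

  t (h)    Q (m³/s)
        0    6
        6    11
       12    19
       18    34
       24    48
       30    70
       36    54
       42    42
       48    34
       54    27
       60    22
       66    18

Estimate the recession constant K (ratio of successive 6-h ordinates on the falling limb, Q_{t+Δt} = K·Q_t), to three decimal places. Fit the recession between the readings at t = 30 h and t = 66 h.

Using the recession-limb readings at t = 30 h and t = 66 h: Q falls from 70 to 18 m³/s over 6 intervals.
K = (Q₂/Q₁)^(1/6) = (18/70)^(1/6) = 0.797.

K ≈ 0.797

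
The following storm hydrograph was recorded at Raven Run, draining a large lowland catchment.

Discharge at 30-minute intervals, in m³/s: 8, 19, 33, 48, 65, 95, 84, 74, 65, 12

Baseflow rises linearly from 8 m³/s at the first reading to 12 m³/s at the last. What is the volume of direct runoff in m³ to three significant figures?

V ≈ 7.25 × 10^5 m³

Direct-runoff ordinates (Q − Q_b): 0.00, 10.56, 24.11, 38.67, 55.22, 84.78, 73.33, 62.89, 53.44, 0.00 m³/s.
ΣQ_DR = 403.0 m³/s.
With Δt = 0.5 h = 1800 s, V = ΣQ_DR · Δt = 403.0 × 1800 = 7.25 × 10^5 m³.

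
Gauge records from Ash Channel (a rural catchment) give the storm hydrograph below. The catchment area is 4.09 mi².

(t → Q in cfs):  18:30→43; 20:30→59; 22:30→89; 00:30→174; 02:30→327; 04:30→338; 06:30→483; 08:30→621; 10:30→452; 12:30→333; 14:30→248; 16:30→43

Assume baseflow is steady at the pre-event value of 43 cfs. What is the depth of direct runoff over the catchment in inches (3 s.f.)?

Direct runoff: 0.0, 16.0, 46.0, 131.0, 284.0, 295.0, 440.0, 578.0, 409.0, 290.0, 205.0, 0.0 cfs; ΣQ_DR = 2694 cfs.
V = ΣQ_DR · Δt = 2694 × 7200 s = 1.940 × 10^7 ft³.
Over A = 4.09 mi², depth = V / A = 2.04 in.

d ≈ 2.04 in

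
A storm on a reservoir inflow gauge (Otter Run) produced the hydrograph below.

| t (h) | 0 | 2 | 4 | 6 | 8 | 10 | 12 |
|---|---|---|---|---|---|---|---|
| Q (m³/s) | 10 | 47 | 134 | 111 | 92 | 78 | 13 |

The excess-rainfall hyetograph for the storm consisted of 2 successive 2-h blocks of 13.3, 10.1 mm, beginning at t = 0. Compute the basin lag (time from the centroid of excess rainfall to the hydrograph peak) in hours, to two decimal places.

Centroid of excess rainfall: t_c = Σ P_i·t̄_i / ΣP_i = 1.8632 h (block centres at 1, 3 h).
Hydrograph peak occurs at t = 4 h, so basin lag t_L = 4 − 1.8632 = 2.14 h.

t_L ≈ 2.14 h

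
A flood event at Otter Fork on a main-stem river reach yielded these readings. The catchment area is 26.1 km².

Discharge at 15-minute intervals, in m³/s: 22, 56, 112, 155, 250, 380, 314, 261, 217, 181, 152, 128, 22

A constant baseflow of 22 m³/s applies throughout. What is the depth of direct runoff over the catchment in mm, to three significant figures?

Direct runoff: 0.0, 34.0, 90.0, 133.0, 228.0, 358.0, 292.0, 239.0, 195.0, 159.0, 130.0, 106.0, 0.0 m³/s; ΣQ_DR = 1964 m³/s.
V = ΣQ_DR · Δt = 1964 × 900 s = 1.768 × 10^6 m³.
Over A = 26.1 km², depth = V / A = 67.7 mm.

d ≈ 67.7 mm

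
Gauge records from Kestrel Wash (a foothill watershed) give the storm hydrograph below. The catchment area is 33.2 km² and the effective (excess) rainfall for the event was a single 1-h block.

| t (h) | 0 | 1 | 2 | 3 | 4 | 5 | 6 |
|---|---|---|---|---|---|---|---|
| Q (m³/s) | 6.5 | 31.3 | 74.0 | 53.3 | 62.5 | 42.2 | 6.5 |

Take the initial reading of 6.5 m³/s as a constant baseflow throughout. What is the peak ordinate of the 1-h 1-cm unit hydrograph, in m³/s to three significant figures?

Direct runoff: 0.0, 24.8, 67.5, 46.8, 56.0, 35.7, 0.0 m³/s; ΣQ_DR = 230.8 m³/s, peak = 67.5 m³/s.
Runoff depth d = ΣQ_DR·Δt / A = 230.8 × 3600 / (33.2 km²) = 25.03 mm.
The 1-cm UH is the DRH scaled by (10 mm)/d, so U_p = 67.5 × 10/25.03 = 27.0 m³/s.

U_p ≈ 27.0 m³/s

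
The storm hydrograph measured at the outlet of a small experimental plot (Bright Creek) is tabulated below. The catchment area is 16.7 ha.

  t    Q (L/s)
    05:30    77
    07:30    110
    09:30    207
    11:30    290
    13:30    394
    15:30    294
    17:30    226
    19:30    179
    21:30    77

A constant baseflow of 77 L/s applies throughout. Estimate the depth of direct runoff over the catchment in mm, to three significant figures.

Direct runoff: 0.0, 33.0, 130.0, 213.0, 317.0, 217.0, 149.0, 102.0, 0.0 L/s; ΣQ_DR = 1161 L/s.
V = ΣQ_DR · Δt = 1161 × 7200 s = 8.359 × 10^6 L.
Over A = 16.7 ha, depth = V / A = 50.1 mm.

d ≈ 50.1 mm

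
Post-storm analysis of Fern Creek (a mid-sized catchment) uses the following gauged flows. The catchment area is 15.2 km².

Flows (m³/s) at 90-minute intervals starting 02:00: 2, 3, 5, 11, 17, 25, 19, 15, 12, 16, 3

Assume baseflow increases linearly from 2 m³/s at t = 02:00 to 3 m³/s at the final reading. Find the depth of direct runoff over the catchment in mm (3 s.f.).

d ≈ 35.7 mm

Direct runoff: 0.00, 0.90, 2.80, 8.70, 14.60, 22.50, 16.40, 12.30, 9.20, 13.10, 0.00 m³/s; ΣQ_DR = 100.5 m³/s.
V = ΣQ_DR · Δt = 100.5 × 5400 s = 5.427 × 10^5 m³.
Over A = 15.2 km², depth = V / A = 35.7 mm.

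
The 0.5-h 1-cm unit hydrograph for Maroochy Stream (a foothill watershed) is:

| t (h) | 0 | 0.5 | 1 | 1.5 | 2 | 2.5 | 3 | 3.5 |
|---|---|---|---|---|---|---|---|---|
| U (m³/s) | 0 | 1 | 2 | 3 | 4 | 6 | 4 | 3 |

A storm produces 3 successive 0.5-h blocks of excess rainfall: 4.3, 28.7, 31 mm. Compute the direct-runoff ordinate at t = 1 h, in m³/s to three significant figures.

Q ≈ 3.73 m³/s

By discrete convolution, Q_j = Σ (P_i / 10 mm) · U_{j−i}.
At t = 1 h (j=2): Q = (4.3/10)·2 + (28.7/10)·1 + (31/10)·0 = 3.73 m³/s.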